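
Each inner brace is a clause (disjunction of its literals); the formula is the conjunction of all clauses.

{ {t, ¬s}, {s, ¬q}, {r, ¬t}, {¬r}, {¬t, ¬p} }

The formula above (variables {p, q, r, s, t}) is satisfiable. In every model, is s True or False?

False

Suppose s = True.
The clause (t) is unit, so t = True.
The clause (r) is unit, so r = True.
But (¬r) is also a unit clause — contradiction.
So every satisfying assignment has s = False.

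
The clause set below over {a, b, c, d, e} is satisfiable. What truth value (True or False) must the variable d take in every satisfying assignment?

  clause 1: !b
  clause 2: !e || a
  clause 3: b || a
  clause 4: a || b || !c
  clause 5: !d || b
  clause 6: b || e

Suppose d = true.
Unit clause (!b) forces b = false.
But (b) is also a unit clause — contradiction.
So every satisfying assignment has d = False.

False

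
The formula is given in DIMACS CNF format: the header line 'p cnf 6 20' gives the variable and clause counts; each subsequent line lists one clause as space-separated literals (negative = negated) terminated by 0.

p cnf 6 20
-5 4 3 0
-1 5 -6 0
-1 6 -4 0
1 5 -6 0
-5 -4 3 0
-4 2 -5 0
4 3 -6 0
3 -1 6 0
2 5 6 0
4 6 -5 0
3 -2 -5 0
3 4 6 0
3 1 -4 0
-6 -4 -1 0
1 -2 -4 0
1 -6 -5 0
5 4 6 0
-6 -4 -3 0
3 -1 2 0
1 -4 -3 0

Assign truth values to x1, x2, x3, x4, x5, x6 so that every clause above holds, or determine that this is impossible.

Try x5 = True.
Try x4 = False.
Unit clause (x3) forces x3 = True.
Unit clause (x6) forces x6 = True.
Unit clause (x1) forces x1 = True.
Every clause is now satisfied; x2 is unconstrained.

x1=True; x2=False; x3=True; x4=False; x5=True; x6=True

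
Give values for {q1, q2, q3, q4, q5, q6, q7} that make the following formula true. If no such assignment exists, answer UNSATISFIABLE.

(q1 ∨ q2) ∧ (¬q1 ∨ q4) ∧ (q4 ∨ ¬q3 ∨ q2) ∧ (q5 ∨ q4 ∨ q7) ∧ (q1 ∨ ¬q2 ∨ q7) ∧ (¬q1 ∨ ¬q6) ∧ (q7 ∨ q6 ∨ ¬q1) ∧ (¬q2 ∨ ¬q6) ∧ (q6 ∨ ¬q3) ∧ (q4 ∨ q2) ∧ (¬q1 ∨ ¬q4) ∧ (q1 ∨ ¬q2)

Try q1 = True.
From the singleton clause (q4), q4 = True.
That conflicts with the unit clause (¬q4).
That branch fails; take q1 = False instead.
From the singleton clause (q2), q2 = True.
That conflicts with the unit clause (¬q2).
Neither q1 = True nor q1 = False works.

UNSATISFIABLE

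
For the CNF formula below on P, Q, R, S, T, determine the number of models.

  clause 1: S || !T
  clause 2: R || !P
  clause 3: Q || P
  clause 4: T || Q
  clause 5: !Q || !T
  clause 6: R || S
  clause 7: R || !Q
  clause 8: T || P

There are 2^5 = 32 truth assignments over (P, Q, R, S, T).
Split on T. With T = true, the clauses containing T are satisfied and !T drops from the rest; 1 of the 2^4 = 16 assignments to the other variables satisfy what remains.
With T = false, by the same count on the reduced clause set, 2 assignments work.
Total: 1 + 2 = 3.

3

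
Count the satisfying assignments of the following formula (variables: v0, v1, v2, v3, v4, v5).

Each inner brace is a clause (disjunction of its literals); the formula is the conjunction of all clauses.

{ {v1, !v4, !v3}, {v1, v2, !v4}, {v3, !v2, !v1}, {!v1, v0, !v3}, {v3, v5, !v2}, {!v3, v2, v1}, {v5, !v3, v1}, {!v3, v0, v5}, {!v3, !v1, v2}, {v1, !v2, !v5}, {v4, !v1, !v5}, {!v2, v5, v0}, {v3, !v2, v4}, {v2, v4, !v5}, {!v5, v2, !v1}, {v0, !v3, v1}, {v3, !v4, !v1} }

There are 2^6 = 64 truth assignments over (v0, v1, v2, v3, v4, v5).
Split on v2. With v2 = true, the clauses containing v2 are satisfied and !v2 drops from the rest; 3 of the 2^5 = 32 assignments to the other variables satisfy what remains.
With v2 = false, by the same count on the reduced clause set, 4 assignments work.
(One model: v0=F, v1=F, v2=F, v3=F, v4=F, v5=F.)
Total: 3 + 4 = 7.

7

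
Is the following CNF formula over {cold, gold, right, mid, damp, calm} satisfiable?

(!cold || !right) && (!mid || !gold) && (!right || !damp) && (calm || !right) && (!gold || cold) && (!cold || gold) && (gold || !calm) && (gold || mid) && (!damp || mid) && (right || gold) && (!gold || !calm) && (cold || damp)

Suppose cold = true.
Unit clause (!right) forces right = false.
Unit clause (gold) forces gold = true.
Unit clause (!mid) forces mid = false.
Unit clause (!damp) forces damp = false.
Unit clause (!calm) forces calm = false.
All clauses are satisfied.
A satisfying assignment: cold: true, gold: true, right: false, mid: false, damp: false, calm: false.

Yes, satisfiable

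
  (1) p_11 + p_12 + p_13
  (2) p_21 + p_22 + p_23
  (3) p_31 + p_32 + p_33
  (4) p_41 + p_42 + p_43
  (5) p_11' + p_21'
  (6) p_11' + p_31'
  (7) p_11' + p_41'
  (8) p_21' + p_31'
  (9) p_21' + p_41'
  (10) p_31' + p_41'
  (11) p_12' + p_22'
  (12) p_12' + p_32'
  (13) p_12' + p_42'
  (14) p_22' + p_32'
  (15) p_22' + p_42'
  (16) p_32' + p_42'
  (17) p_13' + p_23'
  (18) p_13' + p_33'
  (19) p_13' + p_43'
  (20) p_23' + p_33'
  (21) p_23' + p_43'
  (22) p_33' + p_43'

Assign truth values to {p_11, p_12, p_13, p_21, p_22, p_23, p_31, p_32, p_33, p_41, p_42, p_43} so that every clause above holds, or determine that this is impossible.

Case p_11 = 0:
Case p_12 = 1:
(p_22') alone gives p_22 = 0.
(p_32') alone gives p_32 = 0.
(p_42') alone gives p_42 = 0.
Case p_21 = 1:
(p_31') alone gives p_31 = 0.
(p_33) alone gives p_33 = 1.
(p_41') alone gives p_41 = 0.
(p_43) alone gives p_43 = 1.
Now (p_43') is unsatisfied and unit — conflict.
So p_21 must be the other value — set p_21 = 0.
(p_23) alone gives p_23 = 1.
(p_13') alone gives p_13 = 0.
(p_33') alone gives p_33 = 0.
(p_31) alone gives p_31 = 1.
(p_41') alone gives p_41 = 0.
(p_43) alone gives p_43 = 1.
Now (p_43') is unsatisfied and unit — conflict.
Neither p_21 = 1 nor p_21 = 0 works.
So p_12 must be the other value — set p_12 = 0.
(p_13) alone gives p_13 = 1.
(p_23') alone gives p_23 = 0.
(p_33') alone gives p_33 = 0.
(p_43') alone gives p_43 = 0.
Case p_21 = 1:
(p_31') alone gives p_31 = 0.
(p_32) alone gives p_32 = 1.
(p_41') alone gives p_41 = 0.
(p_42) alone gives p_42 = 1.
Now (p_42') is unsatisfied and unit — conflict.
So p_21 must be the other value — set p_21 = 0.
(p_22) alone gives p_22 = 1.
(p_32') alone gives p_32 = 0.
(p_31) alone gives p_31 = 1.
(p_41') alone gives p_41 = 0.
(p_42) alone gives p_42 = 1.
Now (p_42') is unsatisfied and unit — conflict.
Neither p_21 = 1 nor p_21 = 0 works.
Neither p_12 = 1 nor p_12 = 0 works.
So p_11 must be the other value — set p_11 = 1.
(p_21') alone gives p_21 = 0.
(p_31') alone gives p_31 = 0.
(p_41') alone gives p_41 = 0.
Case p_22 = 1:
(p_12') alone gives p_12 = 0.
(p_32') alone gives p_32 = 0.
(p_33) alone gives p_33 = 1.
(p_42') alone gives p_42 = 0.
(p_43) alone gives p_43 = 1.
Now (p_43') is unsatisfied and unit — conflict.
So p_22 must be the other value — set p_22 = 0.
(p_23) alone gives p_23 = 1.
(p_13') alone gives p_13 = 0.
(p_33') alone gives p_33 = 0.
(p_32) alone gives p_32 = 1.
(p_12') alone gives p_12 = 0.
(p_42') alone gives p_42 = 0.
(p_43) alone gives p_43 = 1.
Now (p_43') is unsatisfied and unit — conflict.
Neither p_22 = 1 nor p_22 = 0 works.
Neither p_11 = 1 nor p_11 = 0 works.

UNSATISFIABLE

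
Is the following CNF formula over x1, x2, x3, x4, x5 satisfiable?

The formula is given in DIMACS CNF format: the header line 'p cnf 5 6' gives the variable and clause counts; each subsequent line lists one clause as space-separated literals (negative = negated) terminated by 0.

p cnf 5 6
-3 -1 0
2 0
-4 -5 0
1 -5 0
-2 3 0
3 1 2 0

Yes

Unit clause (x2) forces x2 = True.
Unit clause (x3) forces x3 = True.
Unit clause (¬x1) forces x1 = False.
Unit clause (¬x5) forces x5 = False.
No clause remains; x4 is free.
A satisfying assignment: x1 ↦ False, x2 ↦ True, x3 ↦ True, x4 ↦ True, x5 ↦ False.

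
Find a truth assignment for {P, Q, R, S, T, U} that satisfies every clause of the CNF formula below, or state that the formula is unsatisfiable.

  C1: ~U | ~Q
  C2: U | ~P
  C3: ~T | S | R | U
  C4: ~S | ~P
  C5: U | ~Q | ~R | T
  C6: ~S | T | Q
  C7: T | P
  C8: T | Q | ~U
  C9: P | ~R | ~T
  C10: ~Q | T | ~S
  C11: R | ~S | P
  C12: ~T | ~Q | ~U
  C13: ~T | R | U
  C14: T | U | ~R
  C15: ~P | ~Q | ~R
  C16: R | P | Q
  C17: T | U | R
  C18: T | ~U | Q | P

Case U = 1:
(~Q) alone gives Q = 0.
(T) alone gives T = 1.
Case S = 0:
Case P = 1:
Every clause is now satisfied; R is unconstrained.

P=1, Q=0, R=1, S=0, T=1, U=1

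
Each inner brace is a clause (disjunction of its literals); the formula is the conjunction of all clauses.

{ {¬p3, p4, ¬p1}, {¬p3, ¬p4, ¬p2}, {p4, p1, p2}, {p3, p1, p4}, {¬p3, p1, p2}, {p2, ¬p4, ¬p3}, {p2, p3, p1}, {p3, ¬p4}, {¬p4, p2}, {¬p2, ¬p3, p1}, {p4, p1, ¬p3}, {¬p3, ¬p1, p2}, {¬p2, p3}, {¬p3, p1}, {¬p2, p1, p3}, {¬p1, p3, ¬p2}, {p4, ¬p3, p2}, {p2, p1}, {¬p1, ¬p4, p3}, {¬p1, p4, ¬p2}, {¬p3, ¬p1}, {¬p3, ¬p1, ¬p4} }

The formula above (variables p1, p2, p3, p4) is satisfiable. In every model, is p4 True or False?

False

Suppose p4 = True.
(p3) alone gives p3 = True.
(¬p2) alone gives p2 = False.
That conflicts with the unit clause (p2).
So every satisfying assignment has p4 = False.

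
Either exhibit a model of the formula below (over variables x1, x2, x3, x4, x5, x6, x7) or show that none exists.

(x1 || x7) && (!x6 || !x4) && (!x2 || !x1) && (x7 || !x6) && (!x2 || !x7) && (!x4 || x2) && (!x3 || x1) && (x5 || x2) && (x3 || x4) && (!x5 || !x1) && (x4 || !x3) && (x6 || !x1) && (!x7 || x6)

UNSATISFIABLE

Suppose x1 = true.
The clause (!x2) is unit, so x2 = false.
The clause (!x4) is unit, so x4 = false.
The clause (x5) is unit, so x5 = true.
Now (!x5) is unsatisfied and unit — conflict.
That branch fails; take x1 = false instead.
The clause (x7) is unit, so x7 = true.
The clause (!x2) is unit, so x2 = false.
The clause (!x4) is unit, so x4 = false.
The clause (!x3) is unit, so x3 = false.
Now (x3) is unsatisfied and unit — conflict.
Either choice for x1 ends in contradiction.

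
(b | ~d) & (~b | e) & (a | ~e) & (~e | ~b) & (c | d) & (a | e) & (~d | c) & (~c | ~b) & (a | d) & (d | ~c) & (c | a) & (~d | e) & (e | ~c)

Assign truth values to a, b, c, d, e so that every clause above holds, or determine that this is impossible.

Case b = 1:
(e) alone gives e = 1.
But (~e) is also a unit clause — contradiction.
Undo b and try b = 0.
(~d) alone gives d = 0.
(c) alone gives c = 1.
But (~c) is also a unit clause — contradiction.
Both values of b lead to a conflict.

UNSATISFIABLE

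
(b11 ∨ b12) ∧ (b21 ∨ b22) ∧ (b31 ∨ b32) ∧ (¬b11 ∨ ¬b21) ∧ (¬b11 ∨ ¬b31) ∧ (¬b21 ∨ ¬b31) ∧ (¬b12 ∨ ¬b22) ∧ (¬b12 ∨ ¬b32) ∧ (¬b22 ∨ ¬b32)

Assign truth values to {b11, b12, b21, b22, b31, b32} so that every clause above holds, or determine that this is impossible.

UNSATISFIABLE

Suppose b11 = True.
The clause (¬b21) is unit, so b21 = False.
The clause (b22) is unit, so b22 = True.
The clause (¬b31) is unit, so b31 = False.
The clause (b32) is unit, so b32 = True.
That conflicts with the unit clause (¬b32).
So b11 must be the other value — set b11 = False.
The clause (b12) is unit, so b12 = True.
The clause (¬b22) is unit, so b22 = False.
The clause (b21) is unit, so b21 = True.
The clause (¬b31) is unit, so b31 = False.
The clause (b32) is unit, so b32 = True.
That conflicts with the unit clause (¬b32).
Both values of b11 lead to a conflict.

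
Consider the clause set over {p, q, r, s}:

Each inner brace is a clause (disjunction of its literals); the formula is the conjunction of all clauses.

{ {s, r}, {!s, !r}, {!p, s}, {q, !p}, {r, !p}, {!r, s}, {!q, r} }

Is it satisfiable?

Case s = true:
(!r) alone gives r = false.
(!p) alone gives p = false.
(!q) alone gives q = false.
Every clause now holds.
A satisfying assignment: p ↦ false,  q ↦ false,  r ↦ false,  s ↦ true.

Satisfiable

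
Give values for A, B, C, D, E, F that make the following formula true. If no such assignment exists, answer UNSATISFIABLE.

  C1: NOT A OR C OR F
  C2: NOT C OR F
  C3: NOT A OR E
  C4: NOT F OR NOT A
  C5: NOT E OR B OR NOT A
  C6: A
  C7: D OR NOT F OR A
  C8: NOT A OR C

The clause (A) is unit, so A = true.
The clause (E) is unit, so E = true.
The clause (NOT F) is unit, so F = false.
The clause (C) is unit, so C = true.
But (NOT C) is also a unit clause — contradiction.

UNSATISFIABLE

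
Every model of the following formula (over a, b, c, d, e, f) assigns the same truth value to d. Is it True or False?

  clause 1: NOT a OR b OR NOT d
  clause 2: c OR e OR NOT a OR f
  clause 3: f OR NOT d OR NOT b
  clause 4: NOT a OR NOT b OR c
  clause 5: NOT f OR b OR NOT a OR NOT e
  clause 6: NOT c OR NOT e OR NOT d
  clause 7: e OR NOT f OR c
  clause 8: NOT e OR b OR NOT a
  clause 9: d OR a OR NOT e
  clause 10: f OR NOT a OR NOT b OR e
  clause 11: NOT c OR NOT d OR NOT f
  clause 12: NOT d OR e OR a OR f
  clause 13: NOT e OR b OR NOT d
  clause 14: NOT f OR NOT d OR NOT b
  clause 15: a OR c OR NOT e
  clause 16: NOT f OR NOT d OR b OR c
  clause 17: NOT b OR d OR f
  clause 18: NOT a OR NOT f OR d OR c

Suppose d = true.
Branch on a: set a = false.
Branch on f: set f = true.
Unit clause (NOT c) forces c = false.
Unit clause (e) forces e = true.
That conflicts with the unit clause (NOT e).
So f must be the other value — set f = false.
Unit clause (NOT b) forces b = false.
Unit clause (e) forces e = true.
That conflicts with the unit clause (NOT e).
Either choice for f ends in contradiction.
So a must be the other value — set a = true.
Unit clause (b) forces b = true.
Unit clause (f) forces f = true.
That conflicts with the unit clause (NOT f).
Either choice for a ends in contradiction.
So every satisfying assignment has d = False.

False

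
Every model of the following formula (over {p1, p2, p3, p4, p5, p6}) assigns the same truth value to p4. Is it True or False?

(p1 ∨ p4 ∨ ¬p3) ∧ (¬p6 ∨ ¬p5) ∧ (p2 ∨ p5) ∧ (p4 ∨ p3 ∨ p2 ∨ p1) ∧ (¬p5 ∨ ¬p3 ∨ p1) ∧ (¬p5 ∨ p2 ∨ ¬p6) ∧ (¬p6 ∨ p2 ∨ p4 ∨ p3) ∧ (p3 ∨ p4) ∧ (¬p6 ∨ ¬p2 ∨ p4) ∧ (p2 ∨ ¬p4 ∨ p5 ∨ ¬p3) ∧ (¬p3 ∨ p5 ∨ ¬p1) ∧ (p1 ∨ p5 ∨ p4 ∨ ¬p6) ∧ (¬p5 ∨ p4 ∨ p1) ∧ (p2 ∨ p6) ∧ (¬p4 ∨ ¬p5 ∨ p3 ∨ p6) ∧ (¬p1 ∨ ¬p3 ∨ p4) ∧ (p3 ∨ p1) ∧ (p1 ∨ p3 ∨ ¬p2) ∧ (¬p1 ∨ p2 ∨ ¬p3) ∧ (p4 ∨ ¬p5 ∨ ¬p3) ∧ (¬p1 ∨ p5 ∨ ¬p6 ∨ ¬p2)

Suppose p4 = False.
The clause (p3) is unit, so p3 = True.
The clause (p1) is unit, so p1 = True.
That conflicts with the unit clause (¬p1).
So every satisfying assignment has p4 = True.

True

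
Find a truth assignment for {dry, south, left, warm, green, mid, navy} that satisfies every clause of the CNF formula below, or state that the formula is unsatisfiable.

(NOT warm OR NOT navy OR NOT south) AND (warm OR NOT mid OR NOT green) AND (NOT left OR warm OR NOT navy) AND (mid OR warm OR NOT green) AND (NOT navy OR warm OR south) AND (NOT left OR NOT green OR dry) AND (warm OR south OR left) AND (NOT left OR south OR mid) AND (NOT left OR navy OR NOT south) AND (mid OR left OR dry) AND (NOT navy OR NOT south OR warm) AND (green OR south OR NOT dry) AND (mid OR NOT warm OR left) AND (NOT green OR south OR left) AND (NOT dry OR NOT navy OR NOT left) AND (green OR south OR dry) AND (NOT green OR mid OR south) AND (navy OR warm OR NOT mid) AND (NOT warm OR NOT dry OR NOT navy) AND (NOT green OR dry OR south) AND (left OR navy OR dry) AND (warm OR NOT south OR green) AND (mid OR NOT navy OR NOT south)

dry ↦ true; south ↦ true; left ↦ false; warm ↦ true; green ↦ true; mid ↦ true; navy ↦ false

Try warm = true.
Try navy = false.
Try left = false.
(mid) alone gives mid = true.
(dry) alone gives dry = true.
Try green = true.
(south) alone gives south = true.
This assignment satisfies each clause.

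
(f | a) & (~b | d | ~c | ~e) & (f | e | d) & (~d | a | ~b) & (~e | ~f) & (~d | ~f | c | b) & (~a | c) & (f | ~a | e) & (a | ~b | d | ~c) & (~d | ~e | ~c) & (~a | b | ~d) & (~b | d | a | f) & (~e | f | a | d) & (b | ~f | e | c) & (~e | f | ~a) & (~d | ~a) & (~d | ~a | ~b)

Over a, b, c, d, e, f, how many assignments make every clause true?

There are 2^6 = 64 truth assignments over (a, b, c, d, e, f).
Split on a. With a = 1, the clauses containing a are satisfied and ~a drops from the rest; 2 of the 2^5 = 32 assignments to the other variables satisfy what remains.
With a = 0, by the same count on the reduced clause set, 3 assignments work.
(One model: a=F, b=F, c=T, d=F, e=F, f=T.)
Total: 2 + 3 = 5.

5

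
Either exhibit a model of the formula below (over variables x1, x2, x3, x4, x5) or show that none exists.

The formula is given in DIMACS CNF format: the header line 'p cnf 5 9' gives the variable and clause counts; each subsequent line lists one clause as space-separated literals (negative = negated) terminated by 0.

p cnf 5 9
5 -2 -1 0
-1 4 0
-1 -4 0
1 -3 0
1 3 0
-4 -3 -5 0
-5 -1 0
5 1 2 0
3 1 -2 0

UNSATISFIABLE

Case x1 = False:
From the singleton clause (¬x3), x3 = False.
But (x3) is also a unit clause — contradiction.
Backtrack on x1: now try x1 = True.
From the singleton clause (x4), x4 = True.
But (¬x4) is also a unit clause — contradiction.
Both values of x1 lead to a conflict.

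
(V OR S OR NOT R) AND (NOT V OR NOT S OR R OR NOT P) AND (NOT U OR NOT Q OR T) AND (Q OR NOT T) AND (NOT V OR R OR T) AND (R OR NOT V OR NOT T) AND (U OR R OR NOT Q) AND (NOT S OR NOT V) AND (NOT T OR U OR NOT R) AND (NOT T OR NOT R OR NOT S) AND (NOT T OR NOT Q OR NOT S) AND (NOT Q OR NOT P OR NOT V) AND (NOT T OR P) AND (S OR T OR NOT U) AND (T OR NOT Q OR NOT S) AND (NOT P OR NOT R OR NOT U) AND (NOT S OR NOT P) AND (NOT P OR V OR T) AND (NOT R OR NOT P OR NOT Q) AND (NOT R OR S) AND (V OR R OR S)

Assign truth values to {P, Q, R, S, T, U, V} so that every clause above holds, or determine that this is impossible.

P ↦ false,  Q ↦ false,  R ↦ false,  S ↦ true,  T ↦ false,  U ↦ true,  V ↦ false

Branch on Q: set Q = false.
The clause (NOT T) is unit, so T = false.
Branch on V: set V = false.
The clause (NOT P) is unit, so P = false.
Branch on S: set S = true.
No clause remains; R, U are free.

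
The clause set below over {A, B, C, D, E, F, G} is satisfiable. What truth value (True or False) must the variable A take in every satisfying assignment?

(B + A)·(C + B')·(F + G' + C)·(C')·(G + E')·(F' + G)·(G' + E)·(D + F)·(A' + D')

True

Suppose A = 0.
(B) alone gives B = 1.
(C) alone gives C = 1.
But (C') is also a unit clause — contradiction.
So every satisfying assignment has A = True.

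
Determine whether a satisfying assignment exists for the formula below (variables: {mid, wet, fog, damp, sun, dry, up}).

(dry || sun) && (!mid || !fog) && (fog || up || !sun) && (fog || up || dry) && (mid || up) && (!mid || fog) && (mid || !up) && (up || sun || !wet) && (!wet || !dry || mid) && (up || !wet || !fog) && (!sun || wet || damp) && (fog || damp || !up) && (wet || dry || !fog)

Suppose dry = true.
Suppose mid = false.
The clause (up) is unit, so up = true.
But (!up) is also a unit clause — contradiction.
So mid must be the other value — set mid = true.
The clause (!fog) is unit, so fog = false.
But (fog) is also a unit clause — contradiction.
Neither mid = true nor mid = false works.
So dry must be the other value — set dry = false.
The clause (sun) is unit, so sun = true.
Suppose mid = false.
The clause (up) is unit, so up = true.
But (!up) is also a unit clause — contradiction.
So mid must be the other value — set mid = true.
The clause (!fog) is unit, so fog = false.
But (fog) is also a unit clause — contradiction.
Neither mid = true nor mid = false works.
Neither dry = true nor dry = false works.
No assignment satisfies every clause.

Unsatisfiable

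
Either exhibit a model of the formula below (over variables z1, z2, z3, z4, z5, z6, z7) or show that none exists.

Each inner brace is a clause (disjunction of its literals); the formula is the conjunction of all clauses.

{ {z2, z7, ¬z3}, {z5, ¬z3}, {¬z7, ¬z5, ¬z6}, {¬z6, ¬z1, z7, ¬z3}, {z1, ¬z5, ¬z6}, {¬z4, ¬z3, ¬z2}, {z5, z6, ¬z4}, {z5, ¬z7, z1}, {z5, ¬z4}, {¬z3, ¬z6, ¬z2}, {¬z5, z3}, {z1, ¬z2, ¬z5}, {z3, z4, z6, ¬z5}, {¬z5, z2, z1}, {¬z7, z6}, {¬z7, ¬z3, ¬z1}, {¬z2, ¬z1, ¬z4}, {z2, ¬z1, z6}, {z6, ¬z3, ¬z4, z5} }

z1: False, z2: True, z3: False, z4: False, z5: False, z6: False, z7: False

Suppose z5 = False.
Unit clause (¬z3) forces z3 = False.
Unit clause (¬z4) forces z4 = False.
Suppose z7 = False.
Suppose z2 = True.
All clauses hold; z1, z6 can take either value.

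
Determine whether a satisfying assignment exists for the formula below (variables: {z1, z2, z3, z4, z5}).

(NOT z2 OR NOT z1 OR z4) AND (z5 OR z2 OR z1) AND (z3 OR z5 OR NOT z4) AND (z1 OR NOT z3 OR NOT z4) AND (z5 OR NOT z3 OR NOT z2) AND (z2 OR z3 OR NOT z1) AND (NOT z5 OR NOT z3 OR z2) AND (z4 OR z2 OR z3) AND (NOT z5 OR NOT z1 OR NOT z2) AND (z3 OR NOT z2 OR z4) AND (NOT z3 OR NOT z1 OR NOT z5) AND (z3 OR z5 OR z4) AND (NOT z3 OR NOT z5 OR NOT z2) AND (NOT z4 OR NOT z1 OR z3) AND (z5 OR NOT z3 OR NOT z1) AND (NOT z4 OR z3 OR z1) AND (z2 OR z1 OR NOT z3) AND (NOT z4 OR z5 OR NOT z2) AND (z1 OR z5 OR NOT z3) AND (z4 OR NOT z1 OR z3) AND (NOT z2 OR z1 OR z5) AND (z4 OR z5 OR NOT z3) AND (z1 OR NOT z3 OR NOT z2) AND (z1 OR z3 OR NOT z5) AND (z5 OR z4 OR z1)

Try z2 = false.
Try z5 = true.
Unit clause (NOT z3) forces z3 = false.
Unit clause (NOT z1) forces z1 = false.
That conflicts with the unit clause (z1).
Undo z5 and try z5 = false.
Unit clause (z1) forces z1 = true.
Unit clause (z3) forces z3 = true.
That conflicts with the unit clause (NOT z3).
Both values of z5 lead to a conflict.
Undo z2 and try z2 = true.
Try z1 = false.
Unit clause (z5) forces z5 = true.
Unit clause (NOT z3) forces z3 = false.
That conflicts with the unit clause (z3).
Undo z1 and try z1 = true.
Unit clause (z4) forces z4 = true.
Unit clause (NOT z5) forces z5 = false.
That conflicts with the unit clause (z5).
Both values of z1 lead to a conflict.
Both values of z2 lead to a conflict.
No assignment satisfies every clause.

No, unsatisfiable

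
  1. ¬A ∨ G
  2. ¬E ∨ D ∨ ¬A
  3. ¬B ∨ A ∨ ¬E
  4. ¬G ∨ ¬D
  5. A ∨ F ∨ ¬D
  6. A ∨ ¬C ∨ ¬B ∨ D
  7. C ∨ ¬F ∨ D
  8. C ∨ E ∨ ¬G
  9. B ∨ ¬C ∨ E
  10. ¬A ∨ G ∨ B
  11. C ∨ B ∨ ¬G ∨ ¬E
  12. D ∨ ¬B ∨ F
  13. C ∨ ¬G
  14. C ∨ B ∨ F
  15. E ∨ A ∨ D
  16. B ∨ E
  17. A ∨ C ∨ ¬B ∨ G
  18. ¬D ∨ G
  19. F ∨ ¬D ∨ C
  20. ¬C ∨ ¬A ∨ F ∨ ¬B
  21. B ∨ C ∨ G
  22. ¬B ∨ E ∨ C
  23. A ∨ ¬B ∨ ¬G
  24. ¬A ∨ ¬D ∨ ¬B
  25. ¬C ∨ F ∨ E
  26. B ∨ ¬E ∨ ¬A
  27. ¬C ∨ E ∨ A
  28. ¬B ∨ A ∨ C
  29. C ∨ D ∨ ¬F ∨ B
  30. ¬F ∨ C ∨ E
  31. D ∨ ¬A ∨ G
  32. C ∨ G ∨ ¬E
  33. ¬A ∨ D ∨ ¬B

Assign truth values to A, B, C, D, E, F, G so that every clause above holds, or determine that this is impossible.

A ↦ False; B ↦ False; C ↦ True; D ↦ False; E ↦ True; F ↦ True; G ↦ True

Suppose A = False.
Suppose B = False.
The clause (E) is unit, so E = True.
Suppose G = True.
The clause (¬D) is unit, so D = False.
The clause (C) is unit, so C = True.
All clauses hold; F can take either value.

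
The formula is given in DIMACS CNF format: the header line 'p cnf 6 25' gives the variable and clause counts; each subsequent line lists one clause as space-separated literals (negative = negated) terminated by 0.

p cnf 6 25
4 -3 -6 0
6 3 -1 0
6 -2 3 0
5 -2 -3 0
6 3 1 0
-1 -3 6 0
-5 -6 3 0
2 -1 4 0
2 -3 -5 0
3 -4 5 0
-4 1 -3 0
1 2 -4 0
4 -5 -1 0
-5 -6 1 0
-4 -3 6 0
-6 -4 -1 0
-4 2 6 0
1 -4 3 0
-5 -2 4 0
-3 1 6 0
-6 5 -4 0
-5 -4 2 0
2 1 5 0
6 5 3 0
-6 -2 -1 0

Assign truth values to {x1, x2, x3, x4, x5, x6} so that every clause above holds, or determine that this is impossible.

Suppose x4 = False.
Suppose x3 = False.
Suppose x6 = True.
From the singleton clause (¬x5), x5 = False.
Suppose x2 = True.
From the singleton clause (¬x1), x1 = False.
All clauses are satisfied.

x1 ↦ False,  x2 ↦ True,  x3 ↦ False,  x4 ↦ False,  x5 ↦ False,  x6 ↦ True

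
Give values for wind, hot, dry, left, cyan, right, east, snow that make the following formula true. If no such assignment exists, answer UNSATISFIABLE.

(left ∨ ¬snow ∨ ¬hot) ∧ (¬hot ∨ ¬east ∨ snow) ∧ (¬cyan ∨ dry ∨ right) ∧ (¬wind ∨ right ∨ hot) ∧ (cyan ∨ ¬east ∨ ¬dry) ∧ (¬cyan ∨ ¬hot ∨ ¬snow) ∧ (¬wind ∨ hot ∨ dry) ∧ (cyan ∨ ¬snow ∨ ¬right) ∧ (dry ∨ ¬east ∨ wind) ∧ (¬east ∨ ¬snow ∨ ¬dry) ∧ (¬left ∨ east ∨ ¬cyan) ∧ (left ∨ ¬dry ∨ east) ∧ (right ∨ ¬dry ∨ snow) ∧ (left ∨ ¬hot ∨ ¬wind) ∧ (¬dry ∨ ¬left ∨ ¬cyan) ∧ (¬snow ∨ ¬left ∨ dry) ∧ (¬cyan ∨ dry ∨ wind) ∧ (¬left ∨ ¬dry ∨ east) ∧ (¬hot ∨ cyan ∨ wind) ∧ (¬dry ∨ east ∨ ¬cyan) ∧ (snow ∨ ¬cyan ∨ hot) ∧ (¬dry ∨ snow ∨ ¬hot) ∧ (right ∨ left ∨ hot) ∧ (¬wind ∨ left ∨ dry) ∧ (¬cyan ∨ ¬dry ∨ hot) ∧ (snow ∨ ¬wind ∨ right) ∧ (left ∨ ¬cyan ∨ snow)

Suppose left = True.
Suppose east = False.
Unit clause (¬cyan) forces cyan = False.
Unit clause (¬dry) forces dry = False.
Unit clause (¬snow) forces snow = False.
Suppose wind = True.
Unit clause (hot) forces hot = True.
Unit clause (right) forces right = True.
This assignment satisfies each clause.

wind ↦ True, hot ↦ True, dry ↦ False, left ↦ True, cyan ↦ False, right ↦ True, east ↦ False, snow ↦ False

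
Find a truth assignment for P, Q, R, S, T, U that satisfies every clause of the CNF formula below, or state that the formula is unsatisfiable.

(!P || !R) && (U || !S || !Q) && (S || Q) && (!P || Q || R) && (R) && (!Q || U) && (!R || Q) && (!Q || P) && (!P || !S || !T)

UNSATISFIABLE

(R) alone gives R = true.
(!P) alone gives P = false.
(Q) alone gives Q = true.
That conflicts with the unit clause (!Q).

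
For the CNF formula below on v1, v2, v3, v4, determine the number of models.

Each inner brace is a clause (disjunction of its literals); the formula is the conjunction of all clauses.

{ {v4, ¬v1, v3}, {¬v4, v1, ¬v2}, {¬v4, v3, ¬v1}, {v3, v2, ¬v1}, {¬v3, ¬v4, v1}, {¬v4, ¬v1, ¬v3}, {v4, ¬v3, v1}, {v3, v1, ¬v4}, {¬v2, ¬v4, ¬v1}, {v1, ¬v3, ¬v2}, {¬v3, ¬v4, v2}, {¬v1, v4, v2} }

3

There are 2^4 = 16 truth assignments over (v1, v2, v3, v4).
Check each against the 12 clauses (columns in the order v1, v2, v3, v4):
  F F F F  ✓ satisfies all
  F F F T  ✗ fails (v3 ∨ v1 ∨ ¬v4)
  F F T F  ✗ fails (v4 ∨ ¬v3 ∨ v1)
  F F T T  ✗ fails (¬v3 ∨ ¬v4 ∨ v1)
  F T F F  ✓ satisfies all
  F T F T  ✗ fails (¬v4 ∨ v1 ∨ ¬v2)
  F T T F  ✗ fails (v4 ∨ ¬v3 ∨ v1)
  F T T T  ✗ fails (¬v4 ∨ v1 ∨ ¬v2)
  T F F F  ✗ fails (v4 ∨ ¬v1 ∨ v3)
  T F F T  ✗ fails (¬v4 ∨ v3 ∨ ¬v1)
  T F T F  ✗ fails (¬v1 ∨ v4 ∨ v2)
  T F T T  ✗ fails (¬v4 ∨ ¬v1 ∨ ¬v3)
  T T F F  ✗ fails (v4 ∨ ¬v1 ∨ v3)
  T T F T  ✗ fails (¬v4 ∨ v3 ∨ ¬v1)
  T T T F  ✓ satisfies all
  T T T T  ✗ fails (¬v4 ∨ ¬v1 ∨ ¬v3)
3 of the 16 rows are models.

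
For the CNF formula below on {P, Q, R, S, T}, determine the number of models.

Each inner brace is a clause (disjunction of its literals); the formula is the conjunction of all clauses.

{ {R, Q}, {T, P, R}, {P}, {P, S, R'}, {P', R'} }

4

There are 2^5 = 32 truth assignments over (P, Q, R, S, T).
Split on S. With S = 1, the clauses containing S are satisfied and S' drops from the rest; 2 of the 2^4 = 16 assignments to the other variables satisfy what remains.
With S = 0, by the same count on the reduced clause set, 2 assignments work.
(One model: P=T, Q=T, R=F, S=F, T=F.)
Total: 2 + 2 = 4.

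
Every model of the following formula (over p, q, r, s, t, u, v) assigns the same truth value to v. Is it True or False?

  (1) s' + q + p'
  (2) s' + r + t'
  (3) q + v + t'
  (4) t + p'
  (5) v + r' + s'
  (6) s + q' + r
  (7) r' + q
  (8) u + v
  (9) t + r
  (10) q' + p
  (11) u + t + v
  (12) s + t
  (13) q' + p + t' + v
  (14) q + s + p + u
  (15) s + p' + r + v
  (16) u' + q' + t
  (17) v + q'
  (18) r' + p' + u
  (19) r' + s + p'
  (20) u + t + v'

True

Suppose v = 0.
Unit clause (u) forces u = 1.
Unit clause (q') forces q = 0.
Unit clause (t') forces t = 0.
Unit clause (p') forces p = 0.
Unit clause (r') forces r = 0.
But (r) is also a unit clause — contradiction.
So every satisfying assignment has v = True.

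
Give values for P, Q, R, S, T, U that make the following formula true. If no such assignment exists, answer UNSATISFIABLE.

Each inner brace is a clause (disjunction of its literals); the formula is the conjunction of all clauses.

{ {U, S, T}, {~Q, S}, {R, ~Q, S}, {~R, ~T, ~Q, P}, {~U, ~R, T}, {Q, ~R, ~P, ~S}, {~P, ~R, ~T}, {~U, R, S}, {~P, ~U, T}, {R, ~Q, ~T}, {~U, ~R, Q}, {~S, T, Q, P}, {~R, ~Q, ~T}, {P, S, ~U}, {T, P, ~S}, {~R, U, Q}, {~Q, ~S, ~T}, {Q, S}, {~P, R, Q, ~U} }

P ↦ 0,  Q ↦ 0,  R ↦ 0,  S ↦ 1,  T ↦ 1,  U ↦ 1

Suppose Q = 0.
(S) alone gives S = 1.
Suppose R = 0.
Suppose T = 1.
Suppose P = 0.
No clause remains; U is free.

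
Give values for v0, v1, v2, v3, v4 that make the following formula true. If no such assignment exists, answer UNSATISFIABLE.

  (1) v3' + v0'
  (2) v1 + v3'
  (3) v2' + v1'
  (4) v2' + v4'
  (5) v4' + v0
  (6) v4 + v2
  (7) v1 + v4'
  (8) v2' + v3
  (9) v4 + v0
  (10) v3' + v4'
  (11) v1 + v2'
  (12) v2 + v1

v0: 1, v1: 1, v2: 0, v3: 0, v4: 1

Branch on v3: set v3 = 0.
The clause (v2') is unit, so v2 = 0.
The clause (v4) is unit, so v4 = 1.
The clause (v0) is unit, so v0 = 1.
The clause (v1) is unit, so v1 = 1.
Every clause now holds.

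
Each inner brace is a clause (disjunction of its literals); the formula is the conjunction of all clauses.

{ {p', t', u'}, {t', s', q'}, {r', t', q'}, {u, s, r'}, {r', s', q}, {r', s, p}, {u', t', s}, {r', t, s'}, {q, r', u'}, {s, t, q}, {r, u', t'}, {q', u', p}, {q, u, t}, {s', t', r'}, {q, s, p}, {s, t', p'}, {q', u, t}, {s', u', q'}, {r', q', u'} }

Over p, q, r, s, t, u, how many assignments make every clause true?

6

There are 2^6 = 64 truth assignments over (p, q, r, s, t, u).
Split on t. With t = 1, the clauses containing t are satisfied and t' drops from the rest; 3 of the 2^5 = 32 assignments to the other variables satisfy what remains.
With t = 0, by the same count on the reduced clause set, 3 assignments work.
Total: 3 + 3 = 6.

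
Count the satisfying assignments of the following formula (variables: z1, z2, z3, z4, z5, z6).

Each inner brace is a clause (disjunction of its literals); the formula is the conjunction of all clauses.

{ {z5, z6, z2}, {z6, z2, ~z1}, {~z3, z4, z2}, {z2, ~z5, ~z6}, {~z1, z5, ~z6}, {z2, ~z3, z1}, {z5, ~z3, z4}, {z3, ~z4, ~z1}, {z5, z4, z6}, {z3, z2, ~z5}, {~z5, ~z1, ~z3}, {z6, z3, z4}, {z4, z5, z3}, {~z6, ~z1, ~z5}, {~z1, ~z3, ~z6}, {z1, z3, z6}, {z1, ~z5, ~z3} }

7

There are 2^6 = 64 truth assignments over (z1, z2, z3, z4, z5, z6).
Split on z2. With z2 = 1, the clauses containing z2 are satisfied and ~z2 drops from the rest; 6 of the 2^5 = 32 assignments to the other variables satisfy what remains.
With z2 = 0, by the same count on the reduced clause set, 1 assignment works.
(One model: z1=F, z2=F, z3=F, z4=T, z5=F, z6=T.)
Total: 6 + 1 = 7.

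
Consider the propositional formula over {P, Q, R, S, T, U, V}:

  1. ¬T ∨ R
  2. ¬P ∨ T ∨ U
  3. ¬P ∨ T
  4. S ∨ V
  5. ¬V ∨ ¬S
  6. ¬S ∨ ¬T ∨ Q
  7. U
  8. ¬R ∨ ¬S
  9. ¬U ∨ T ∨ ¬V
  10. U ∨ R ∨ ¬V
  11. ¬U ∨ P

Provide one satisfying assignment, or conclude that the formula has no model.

P ↦ True,  Q ↦ True,  R ↦ True,  S ↦ False,  T ↦ True,  U ↦ True,  V ↦ True

Unit clause (U) forces U = True.
Unit clause (P) forces P = True.
Unit clause (T) forces T = True.
Unit clause (R) forces R = True.
Unit clause (¬S) forces S = False.
Unit clause (V) forces V = True.
No clause remains; Q is free.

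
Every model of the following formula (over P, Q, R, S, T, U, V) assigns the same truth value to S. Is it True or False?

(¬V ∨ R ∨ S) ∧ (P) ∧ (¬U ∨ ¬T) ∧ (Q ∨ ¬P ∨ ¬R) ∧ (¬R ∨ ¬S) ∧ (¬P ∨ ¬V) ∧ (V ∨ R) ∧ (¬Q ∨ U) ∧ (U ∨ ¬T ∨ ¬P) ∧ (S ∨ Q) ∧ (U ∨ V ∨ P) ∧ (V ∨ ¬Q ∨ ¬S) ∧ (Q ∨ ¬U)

Suppose S = True.
Unit clause (P) forces P = True.
Unit clause (¬R) forces R = False.
Unit clause (¬V) forces V = False.
But (V) is also a unit clause — contradiction.
So every satisfying assignment has S = False.

False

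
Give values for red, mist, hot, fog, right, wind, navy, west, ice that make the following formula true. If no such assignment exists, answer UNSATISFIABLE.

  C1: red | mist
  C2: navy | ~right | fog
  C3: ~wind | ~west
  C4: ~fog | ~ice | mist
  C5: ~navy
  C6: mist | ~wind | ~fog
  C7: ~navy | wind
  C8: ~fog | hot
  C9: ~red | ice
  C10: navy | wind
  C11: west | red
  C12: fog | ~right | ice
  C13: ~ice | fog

From the singleton clause (~navy), navy = 0.
From the singleton clause (wind), wind = 1.
From the singleton clause (~west), west = 0.
From the singleton clause (red), red = 1.
From the singleton clause (ice), ice = 1.
From the singleton clause (fog), fog = 1.
From the singleton clause (mist), mist = 1.
From the singleton clause (hot), hot = 1.
All clauses hold; right can take either value.

red ↦ 1, mist ↦ 1, hot ↦ 1, fog ↦ 1, right ↦ 0, wind ↦ 1, navy ↦ 0, west ↦ 0, ice ↦ 1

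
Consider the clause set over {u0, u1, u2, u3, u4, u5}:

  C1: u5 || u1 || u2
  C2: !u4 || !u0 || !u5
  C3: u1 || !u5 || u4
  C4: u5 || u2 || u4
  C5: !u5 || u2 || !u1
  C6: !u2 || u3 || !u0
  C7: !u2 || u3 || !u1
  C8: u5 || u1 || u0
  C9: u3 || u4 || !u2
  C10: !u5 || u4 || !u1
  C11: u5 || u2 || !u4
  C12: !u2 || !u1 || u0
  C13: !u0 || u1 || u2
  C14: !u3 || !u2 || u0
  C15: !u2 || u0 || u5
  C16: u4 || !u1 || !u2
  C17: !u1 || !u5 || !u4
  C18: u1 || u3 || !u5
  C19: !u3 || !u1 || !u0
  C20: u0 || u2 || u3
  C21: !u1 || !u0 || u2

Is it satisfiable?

Try u5 = false.
Try u1 = false.
(u2) alone gives u2 = true.
(u0) alone gives u0 = true.
(u3) alone gives u3 = true.
No clause remains; u4 is free.
A satisfying assignment: u0 ↦ true, u1 ↦ false, u2 ↦ true, u3 ↦ true, u4 ↦ false, u5 ↦ false.

Satisfiable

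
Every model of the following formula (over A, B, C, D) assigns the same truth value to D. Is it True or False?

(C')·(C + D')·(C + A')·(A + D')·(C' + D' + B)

Suppose D = 1.
From the singleton clause (C'), C = 0.
But (C) is also a unit clause — contradiction.
So every satisfying assignment has D = False.

False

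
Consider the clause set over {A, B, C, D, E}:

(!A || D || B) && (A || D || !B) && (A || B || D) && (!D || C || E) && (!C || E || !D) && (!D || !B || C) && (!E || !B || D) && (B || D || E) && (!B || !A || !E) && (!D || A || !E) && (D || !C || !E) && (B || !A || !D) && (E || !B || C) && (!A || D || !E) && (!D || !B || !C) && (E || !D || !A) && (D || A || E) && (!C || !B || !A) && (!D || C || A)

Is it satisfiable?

Unsatisfiable

Try A = false.
Try D = true.
Unit clause (!E) forces E = false.
Unit clause (C) forces C = true.
That conflicts with the unit clause (!C).
Undo D and try D = false.
Unit clause (!B) forces B = false.
That conflicts with the unit clause (B).
Neither D = true nor D = false works.
Undo A and try A = true.
Try D = true.
Unit clause (B) forces B = true.
Unit clause (C) forces C = true.
That conflicts with the unit clause (!C).
Undo D and try D = false.
Unit clause (B) forces B = true.
Unit clause (!E) forces E = false.
Unit clause (C) forces C = true.
That conflicts with the unit clause (!C).
Neither D = true nor D = false works.
Neither A = true nor A = false works.
No assignment satisfies every clause.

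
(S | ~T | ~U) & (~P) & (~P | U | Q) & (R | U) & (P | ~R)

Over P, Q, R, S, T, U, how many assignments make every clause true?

6

There are 2^6 = 64 truth assignments over (P, Q, R, S, T, U).
Split on U. With U = 1, the clauses containing U are satisfied and ~U drops from the rest; 6 of the 2^5 = 32 assignments to the other variables satisfy what remains.
With U = 0, by the same count on the reduced clause set, 0 assignments work.
(One model: P=F, Q=F, R=F, S=F, T=F, U=T.)
Total: 6 + 0 = 6.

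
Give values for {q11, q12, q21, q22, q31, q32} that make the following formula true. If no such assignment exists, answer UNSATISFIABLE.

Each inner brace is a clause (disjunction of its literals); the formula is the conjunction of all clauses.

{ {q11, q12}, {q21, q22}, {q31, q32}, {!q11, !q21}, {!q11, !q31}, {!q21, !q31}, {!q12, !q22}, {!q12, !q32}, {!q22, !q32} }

UNSATISFIABLE

Branch on q11: set q11 = true.
(!q21) alone gives q21 = false.
(q22) alone gives q22 = true.
(!q31) alone gives q31 = false.
(q32) alone gives q32 = true.
That conflicts with the unit clause (!q32).
Undo q11 and try q11 = false.
(q12) alone gives q12 = true.
(!q22) alone gives q22 = false.
(q21) alone gives q21 = true.
(!q31) alone gives q31 = false.
(q32) alone gives q32 = true.
That conflicts with the unit clause (!q32).
Both values of q11 lead to a conflict.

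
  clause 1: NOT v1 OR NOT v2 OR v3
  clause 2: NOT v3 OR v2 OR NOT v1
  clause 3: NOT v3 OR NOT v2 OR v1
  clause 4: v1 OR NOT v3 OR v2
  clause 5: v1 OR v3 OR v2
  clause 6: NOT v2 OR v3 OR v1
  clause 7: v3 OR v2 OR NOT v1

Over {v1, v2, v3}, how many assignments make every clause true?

There are 2^3 = 8 truth assignments over (v1, v2, v3).
Check each against the 7 clauses (columns in the order v1, v2, v3):
  F F F  ✗ fails (v1 OR v3 OR v2)
  F F T  ✗ fails (v1 OR NOT v3 OR v2)
  F T F  ✗ fails (NOT v2 OR v3 OR v1)
  F T T  ✗ fails (NOT v3 OR NOT v2 OR v1)
  T F F  ✗ fails (v3 OR v2 OR NOT v1)
  T F T  ✗ fails (NOT v3 OR v2 OR NOT v1)
  T T F  ✗ fails (NOT v1 OR NOT v2 OR v3)
  T T T  ✓ satisfies all
1 of the 8 rows is a model.

1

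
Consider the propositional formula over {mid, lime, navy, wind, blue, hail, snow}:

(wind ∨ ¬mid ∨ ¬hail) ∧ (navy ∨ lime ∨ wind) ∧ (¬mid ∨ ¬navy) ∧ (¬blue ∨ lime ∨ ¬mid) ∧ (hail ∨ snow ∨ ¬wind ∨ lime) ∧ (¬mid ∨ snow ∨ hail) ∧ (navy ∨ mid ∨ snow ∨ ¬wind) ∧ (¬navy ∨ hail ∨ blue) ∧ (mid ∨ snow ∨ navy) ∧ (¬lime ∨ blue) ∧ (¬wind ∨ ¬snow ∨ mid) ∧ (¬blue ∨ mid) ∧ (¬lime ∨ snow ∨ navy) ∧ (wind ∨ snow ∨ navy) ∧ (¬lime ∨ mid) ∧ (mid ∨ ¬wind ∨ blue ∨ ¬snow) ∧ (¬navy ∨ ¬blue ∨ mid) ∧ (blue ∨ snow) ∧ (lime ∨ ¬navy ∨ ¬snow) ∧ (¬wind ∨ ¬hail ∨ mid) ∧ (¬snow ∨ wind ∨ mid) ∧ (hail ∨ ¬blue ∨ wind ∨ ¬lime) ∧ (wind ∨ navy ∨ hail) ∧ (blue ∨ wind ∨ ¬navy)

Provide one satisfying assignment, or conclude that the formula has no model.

mid=True,  lime=True,  navy=False,  wind=True,  blue=True,  hail=True,  snow=True

Suppose mid = True.
The clause (¬navy) is unit, so navy = False.
Suppose wind = True.
Suppose blue = True.
The clause (lime) is unit, so lime = True.
The clause (snow) is unit, so snow = True.
No clause remains; hail is free.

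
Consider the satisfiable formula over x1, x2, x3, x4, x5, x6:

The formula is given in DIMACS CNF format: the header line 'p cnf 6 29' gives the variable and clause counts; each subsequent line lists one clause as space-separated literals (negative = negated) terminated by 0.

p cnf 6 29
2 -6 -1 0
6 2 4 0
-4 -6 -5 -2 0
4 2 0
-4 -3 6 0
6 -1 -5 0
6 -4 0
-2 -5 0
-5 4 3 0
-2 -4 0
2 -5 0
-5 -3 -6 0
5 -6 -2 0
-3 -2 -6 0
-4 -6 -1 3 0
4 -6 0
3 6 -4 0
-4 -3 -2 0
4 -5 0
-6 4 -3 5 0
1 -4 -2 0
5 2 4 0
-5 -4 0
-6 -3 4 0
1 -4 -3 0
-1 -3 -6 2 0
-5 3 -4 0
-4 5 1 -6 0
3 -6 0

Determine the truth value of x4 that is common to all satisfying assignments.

False

Suppose x4 = True.
Unit clause (x6) forces x6 = True.
Unit clause (¬x2) forces x2 = False.
Unit clause (¬x1) forces x1 = False.
Unit clause (¬x5) forces x5 = False.
But (x5) is also a unit clause — contradiction.
So every satisfying assignment has x4 = False.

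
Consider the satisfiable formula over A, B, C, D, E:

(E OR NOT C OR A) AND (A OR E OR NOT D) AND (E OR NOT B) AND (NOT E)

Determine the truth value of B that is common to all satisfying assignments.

Suppose B = true.
From the singleton clause (E), E = true.
Now (NOT E) is unsatisfied and unit — conflict.
So every satisfying assignment has B = False.

False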